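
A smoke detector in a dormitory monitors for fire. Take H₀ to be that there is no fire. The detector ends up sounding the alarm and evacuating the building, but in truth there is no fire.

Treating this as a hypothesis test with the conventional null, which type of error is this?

'Sounding the alarm and evacuating the building' corresponds to rejecting H₀.
H₀ was rejected but H₀ is true — a Type I error (false positive).

Type I error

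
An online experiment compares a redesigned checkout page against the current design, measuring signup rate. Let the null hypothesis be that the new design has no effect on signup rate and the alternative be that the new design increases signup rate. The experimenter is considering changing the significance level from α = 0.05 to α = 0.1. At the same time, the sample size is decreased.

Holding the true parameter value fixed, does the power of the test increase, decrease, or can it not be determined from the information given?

The first change alone would make β decrease; the second alone would make β increase. Which effect dominates depends on the magnitudes, which are not given.
Since power = 1 − β, the effect on power is likewise indeterminate.

Cannot be determined from the information given.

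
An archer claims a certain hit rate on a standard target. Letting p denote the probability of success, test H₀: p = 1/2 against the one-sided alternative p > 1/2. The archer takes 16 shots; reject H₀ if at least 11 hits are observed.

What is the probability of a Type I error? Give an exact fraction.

6885/65536

α = P(reject H₀ | H₀ true) = P(K ≥ 11 | p = 1/2), with K ~ Binomial(16, 1/2).
Summing the upper tail: (4368 + 1820 + 560 + 120 + 16 + 1) / 2^16 = 6885/65536.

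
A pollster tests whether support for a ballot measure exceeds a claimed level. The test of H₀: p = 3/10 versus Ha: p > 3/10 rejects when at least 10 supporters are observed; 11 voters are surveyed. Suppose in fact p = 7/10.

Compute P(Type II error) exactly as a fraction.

2217524751/2500000000

β = P(fail to reject H₀ | Ha true) = P(X ≤ 9 | p = 7/10), X ~ Binomial(11, 7/10).
Adding the binomial probabilities P(X=0)+…+P(X=9) at p = 7/10 gives 2217524751/2500000000.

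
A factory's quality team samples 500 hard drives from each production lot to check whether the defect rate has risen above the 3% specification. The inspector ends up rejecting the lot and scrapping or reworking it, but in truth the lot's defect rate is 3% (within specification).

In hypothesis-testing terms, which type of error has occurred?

Type I error

The null hypothesis here is that the lot's defect rate is 3% (within specification).
'Rejecting the lot and scrapping or reworking it' corresponds to rejecting H₀.
H₀ was rejected but H₀ is true — a Type I error (false positive).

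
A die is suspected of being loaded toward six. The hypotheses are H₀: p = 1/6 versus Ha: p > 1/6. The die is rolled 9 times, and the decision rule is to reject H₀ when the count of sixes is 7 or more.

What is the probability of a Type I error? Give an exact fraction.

473/5038848

α = P(reject H₀ | H₀ true) = P(X ≥ 7 | p = 1/6), with X ~ Binomial(9, 1/6).
Adding the binomial terms for j = 7 through 9 with p = 1/6 yields 473/5038848.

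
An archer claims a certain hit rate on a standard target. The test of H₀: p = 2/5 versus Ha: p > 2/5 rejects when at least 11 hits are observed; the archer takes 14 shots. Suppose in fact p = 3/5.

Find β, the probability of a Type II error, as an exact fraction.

β = P(fail to reject H₀ | Ha true) = P(S ≤ 10 | p = 3/5), S ~ Binomial(14, 3/5).
Equivalently, β = 1 − P(S ≥ 11) = 5344795024/6103515625.

5344795024/6103515625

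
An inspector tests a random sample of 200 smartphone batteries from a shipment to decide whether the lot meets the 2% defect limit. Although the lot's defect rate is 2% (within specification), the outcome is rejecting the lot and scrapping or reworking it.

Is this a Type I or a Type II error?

The null hypothesis here is that the lot's defect rate is 2% (within specification).
'Rejecting the lot and scrapping or reworking it' corresponds to rejecting H₀.
H₀ was rejected but H₀ is true — a Type I error (false positive).

Type I error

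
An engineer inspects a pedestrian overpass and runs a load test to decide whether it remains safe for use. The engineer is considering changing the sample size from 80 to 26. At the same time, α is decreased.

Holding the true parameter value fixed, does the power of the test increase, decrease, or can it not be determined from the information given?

A smaller sample increases the standard error, so the sampling distributions under H₀ and Ha overlap more. A smaller α moves the rejection region further into the tail. With the alternative true, more outcomes now fall outside the rejection region, so failing to reject becomes more likely. Both changes push β in the same direction.
Since power = 1 − β and β increases, power decreases.

It decreases.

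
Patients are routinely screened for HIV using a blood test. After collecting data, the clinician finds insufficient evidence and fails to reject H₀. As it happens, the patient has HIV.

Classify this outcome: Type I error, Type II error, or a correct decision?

The conventional null hypothesis here is that the patient does not have HIV.
H₀ was not rejected, but H₀ is actually false.
Failing to reject a false null hypothesis is a Type II error (false negative).

Type II error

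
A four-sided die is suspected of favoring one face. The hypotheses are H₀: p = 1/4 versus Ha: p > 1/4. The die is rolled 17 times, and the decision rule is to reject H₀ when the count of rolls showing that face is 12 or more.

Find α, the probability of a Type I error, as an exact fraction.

429025/4294967296

α = P(reject H₀ | H₀ true) = P(Y ≥ 12 | p = 1/4), with Y ~ Binomial(17, 1/4).
Summing C(17,j)(1/4)^j(3/4)^{17−j} for j = 12,…,17 gives 429025/4294967296.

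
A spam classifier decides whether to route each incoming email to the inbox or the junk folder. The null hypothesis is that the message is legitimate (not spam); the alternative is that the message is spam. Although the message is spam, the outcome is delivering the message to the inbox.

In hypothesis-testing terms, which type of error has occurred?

Type II error

'Delivering the message to the inbox' corresponds to failing to reject H₀.
H₀ was not rejected but H₀ is false — a Type II error (false negative).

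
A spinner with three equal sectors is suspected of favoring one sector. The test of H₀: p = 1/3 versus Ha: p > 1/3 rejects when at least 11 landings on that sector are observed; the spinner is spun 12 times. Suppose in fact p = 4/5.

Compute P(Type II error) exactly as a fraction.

Under the alternative p = 4/5, S ~ Binomial(12, 4/5); β is the probability the test does not reject, P(S < 11).
Equivalently, β = 1 − P(S ≥ 11) = 177031761/244140625.

177031761/244140625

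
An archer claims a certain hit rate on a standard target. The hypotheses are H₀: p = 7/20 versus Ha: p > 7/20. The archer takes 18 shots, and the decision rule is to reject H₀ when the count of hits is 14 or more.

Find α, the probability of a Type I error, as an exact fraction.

3435049976681085371/13107200000000000000000

α = P(reject H₀ | H₀ true) = P(S ≥ 14 | p = 7/20), with S ~ Binomial(18, 7/20).
P(S ≥ 14) = Σ_{j=14}^{18} C(18,j)·(7/20)^j·(13/20)^{18-j} = 3435049976681085371/13107200000000000000000.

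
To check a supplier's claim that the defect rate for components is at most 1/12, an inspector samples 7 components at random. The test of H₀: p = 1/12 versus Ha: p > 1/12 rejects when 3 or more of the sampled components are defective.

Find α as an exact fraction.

The significance level is the probability, assuming p = 1/12, of seeing 3 or more defectives in 7 draws.
Computing the lower-tail complement: 1 − 11756723/11943936 = 187213/11943936.

187213/11943936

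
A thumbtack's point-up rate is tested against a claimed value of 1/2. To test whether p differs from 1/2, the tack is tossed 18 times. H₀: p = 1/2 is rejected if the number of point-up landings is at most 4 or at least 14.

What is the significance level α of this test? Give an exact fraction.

Under H₀, X ~ Binomial(18, 1/2); α is the probability of landing in either tail, P(X ≤ 4) + P(X ≥ 14).
Each tail has probability (1 + 18 + 153 + 816 + 3060)/262144; doubling gives α = 8096/262144 = 253/8192.

253/8192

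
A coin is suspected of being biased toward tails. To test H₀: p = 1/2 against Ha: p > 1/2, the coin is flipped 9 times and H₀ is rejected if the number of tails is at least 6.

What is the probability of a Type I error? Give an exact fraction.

65/256

The Type I error probability is α = P(K ≥ 6) computed under H₀, where K ~ Binomial(9, 1/2).
P(K ≥ 6) = [C(9,6) + C(9,7) + C(9,8) + C(9,9)] / 2^9 = (84 + 36 + 9 + 1) / 512 = 130/512 = 65/256.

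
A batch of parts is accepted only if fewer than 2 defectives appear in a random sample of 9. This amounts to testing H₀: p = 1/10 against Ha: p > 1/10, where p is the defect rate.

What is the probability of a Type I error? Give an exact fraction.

112579511/500000000

Under H₀, X ~ Binomial(9, 1/10); the Type I error rate is P(X ≥ 2).
Computing the lower-tail complement: 1 − 387420489/500000000 = 112579511/500000000.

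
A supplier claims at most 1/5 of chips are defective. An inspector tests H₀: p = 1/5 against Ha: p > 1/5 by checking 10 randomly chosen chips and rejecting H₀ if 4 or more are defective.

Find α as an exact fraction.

1180409/9765625

The significance level is the probability, assuming p = 1/5, of seeing 4 or more defectives in 10 draws.
Computing the lower-tail complement: 1 − 8585216/9765625 = 1180409/9765625.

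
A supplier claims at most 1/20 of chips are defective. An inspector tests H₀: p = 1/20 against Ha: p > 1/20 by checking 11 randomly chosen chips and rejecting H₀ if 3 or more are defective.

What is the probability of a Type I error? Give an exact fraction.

4992302221/327680000000

Under H₀, X ~ Binomial(11, 1/20); the Type I error rate is P(X ≥ 3).
α = 1 − P(X ≤ 2) = 1 − 322687697779/327680000000 = 4992302221/327680000000.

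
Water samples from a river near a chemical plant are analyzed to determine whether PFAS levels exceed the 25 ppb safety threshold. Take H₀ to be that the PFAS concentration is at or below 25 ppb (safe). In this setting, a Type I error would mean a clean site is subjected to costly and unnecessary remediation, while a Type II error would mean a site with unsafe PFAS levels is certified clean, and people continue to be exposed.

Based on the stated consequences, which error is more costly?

The Type II consequence (a site with unsafe PFAS levels is certified clean, and people continue to be exposed) is more severe than the Type I consequence (a clean site is subjected to costly and unnecessary remediation).

Type II error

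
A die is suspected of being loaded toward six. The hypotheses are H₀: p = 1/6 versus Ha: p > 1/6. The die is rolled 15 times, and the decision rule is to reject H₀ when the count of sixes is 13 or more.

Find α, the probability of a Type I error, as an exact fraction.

α = P(reject H₀ | H₀ true) = P(K ≥ 13 | p = 1/6), with K ~ Binomial(15, 1/6).
Adding the binomial terms for j = 13 through 15 with p = 1/6 yields 2701/470184984576.

2701/470184984576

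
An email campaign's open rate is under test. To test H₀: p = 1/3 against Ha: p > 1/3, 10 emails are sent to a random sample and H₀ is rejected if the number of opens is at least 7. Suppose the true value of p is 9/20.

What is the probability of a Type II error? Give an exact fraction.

β = P(fail to reject H₀ | Ha true) = P(Y ≤ 6 | p = 9/20), Y ~ Binomial(10, 9/20).
Summing C(10,j)·(9/20)^j·(11/20)^{10-j} for j = 0..6 gives 2298892939321/2560000000000.

2298892939321/2560000000000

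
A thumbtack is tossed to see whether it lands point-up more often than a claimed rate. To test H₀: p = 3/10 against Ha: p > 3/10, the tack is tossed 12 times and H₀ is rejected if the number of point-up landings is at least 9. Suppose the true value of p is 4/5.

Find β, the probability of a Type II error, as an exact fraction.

β = P(fail to reject H₀ | Ha true) = P(Y ≤ 8 | p = 4/5), Y ~ Binomial(12, 4/5).
Equivalently, β = 1 − P(Y ≥ 9) = 10030813/48828125.

10030813/48828125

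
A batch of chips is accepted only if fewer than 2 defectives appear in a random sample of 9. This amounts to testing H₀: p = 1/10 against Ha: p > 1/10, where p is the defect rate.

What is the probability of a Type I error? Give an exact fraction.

112579511/500000000

α = P(reject H₀ | H₀ true) = P(K ≥ 2 | p = 1/10), K ~ Binomial(9, 1/10).
Computing the lower-tail complement: 1 − 387420489/500000000 = 112579511/500000000.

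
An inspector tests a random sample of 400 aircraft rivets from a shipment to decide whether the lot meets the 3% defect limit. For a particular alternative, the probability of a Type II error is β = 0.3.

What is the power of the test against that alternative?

0.7

Power = 1 − β = 1 − 0.3 = 0.7.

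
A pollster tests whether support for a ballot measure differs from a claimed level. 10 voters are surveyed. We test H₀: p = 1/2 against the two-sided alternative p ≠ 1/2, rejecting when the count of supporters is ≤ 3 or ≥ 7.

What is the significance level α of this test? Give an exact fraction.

α = P(Y ≤ 3 or Y ≥ 7 | p = 1/2), Y ~ Binomial(10, 1/2).
Each tail has probability (1 + 10 + 45 + 120)/1024; doubling gives α = 352/1024 = 11/32.

11/32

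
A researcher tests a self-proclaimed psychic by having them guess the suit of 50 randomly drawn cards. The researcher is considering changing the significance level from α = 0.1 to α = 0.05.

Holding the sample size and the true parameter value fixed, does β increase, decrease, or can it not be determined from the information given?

A smaller α moves the rejection region further into the tail. With the alternative true, more outcomes now fall outside the rejection region, so failing to reject becomes more likely.

It increases.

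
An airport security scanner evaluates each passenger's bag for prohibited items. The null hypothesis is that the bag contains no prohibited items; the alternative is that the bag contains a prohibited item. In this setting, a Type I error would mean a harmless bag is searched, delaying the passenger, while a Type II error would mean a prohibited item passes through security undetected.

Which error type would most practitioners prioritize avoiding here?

Type II error

The Type II consequence (a prohibited item passes through security undetected) is more severe than the Type I consequence (a harmless bag is searched, delaying the passenger).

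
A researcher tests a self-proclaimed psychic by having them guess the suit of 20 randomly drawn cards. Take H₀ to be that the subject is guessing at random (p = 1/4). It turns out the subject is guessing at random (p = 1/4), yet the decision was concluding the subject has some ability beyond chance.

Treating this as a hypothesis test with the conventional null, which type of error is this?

Type I error

'Concluding the subject has some ability beyond chance' corresponds to rejecting H₀.
H₀ was rejected but H₀ is true — a Type I error (false positive).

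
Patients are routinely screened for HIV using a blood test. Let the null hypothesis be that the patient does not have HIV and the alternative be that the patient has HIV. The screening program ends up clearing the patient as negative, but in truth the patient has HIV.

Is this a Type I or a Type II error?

'Clearing the patient as negative' corresponds to failing to reject H₀.
H₀ was not rejected but H₀ is false — a Type II error (false negative).

Type II error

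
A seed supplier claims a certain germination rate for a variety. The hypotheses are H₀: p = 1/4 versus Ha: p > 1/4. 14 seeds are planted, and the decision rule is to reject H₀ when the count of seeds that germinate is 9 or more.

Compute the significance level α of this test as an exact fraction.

578257/268435456

Under H₀, Y ~ Binomial(14, 1/4), and α = P(Y ≥ 9).
Summing C(14,j)(1/4)^j(3/4)^{14−j} for j = 9,…,14 gives 578257/268435456.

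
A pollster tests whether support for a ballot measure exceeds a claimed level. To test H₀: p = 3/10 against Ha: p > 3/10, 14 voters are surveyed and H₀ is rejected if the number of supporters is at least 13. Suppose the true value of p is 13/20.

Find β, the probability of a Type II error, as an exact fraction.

1604780863168259917/1638400000000000000

Under the alternative p = 13/20, S ~ Binomial(14, 13/20); β is the probability the test does not reject, P(S < 13).
Summing C(14,j)·(13/20)^j·(7/20)^{14-j} for j = 0..12 gives 1604780863168259917/1638400000000000000.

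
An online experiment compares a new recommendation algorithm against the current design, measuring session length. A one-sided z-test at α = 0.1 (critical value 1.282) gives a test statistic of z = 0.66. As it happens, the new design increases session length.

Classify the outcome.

Type II error

The conventional null hypothesis is that the new design has no effect on session length.
Since z = 0.66 ≤ z* = 1.282, H₀ is not rejected.
H₀ is false (actually the new design increases session length).
Failing to reject a false H₀ is a Type II error.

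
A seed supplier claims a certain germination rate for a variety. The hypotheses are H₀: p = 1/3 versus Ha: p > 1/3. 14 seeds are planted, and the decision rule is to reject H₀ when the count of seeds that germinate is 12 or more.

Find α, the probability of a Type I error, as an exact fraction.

The Type I error probability is α = P(Y ≥ 12) computed under H₀, where Y ~ Binomial(14, 1/3).
Summing C(14,j)(1/3)^j(2/3)^{14−j} for j = 12,…,14 gives 131/1594323.

131/1594323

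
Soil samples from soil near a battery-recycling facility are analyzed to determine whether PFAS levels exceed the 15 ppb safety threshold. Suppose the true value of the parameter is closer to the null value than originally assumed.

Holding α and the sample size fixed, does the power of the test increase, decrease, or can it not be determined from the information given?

When the true parameter is near the null value, the test has a harder time distinguishing Ha from H₀.
Since power = 1 − β and β increases, power decreases.

It decreases.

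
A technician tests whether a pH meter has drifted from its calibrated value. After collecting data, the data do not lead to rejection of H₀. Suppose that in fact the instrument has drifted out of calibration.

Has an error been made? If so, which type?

The conventional null hypothesis here is that the instrument is correctly calibrated.
H₀ was not rejected, but H₀ is actually false.
Failing to reject a false null hypothesis is a Type II error (false negative).

Type II error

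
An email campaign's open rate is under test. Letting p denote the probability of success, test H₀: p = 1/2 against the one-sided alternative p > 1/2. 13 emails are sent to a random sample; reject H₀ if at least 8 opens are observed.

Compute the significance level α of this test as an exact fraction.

595/2048

Under H₀, Y ~ Binomial(13, 1/2), and α = P(Y ≥ 8).
P(Y ≥ 8) = [C(13,8) + C(13,9) + C(13,10) + C(13,11) + C(13,12) + C(13,13)] / 2^13 = (1287 + 715 + 286 + 78 + 13 + 1) / 8192 = 2380/8192 = 595/2048.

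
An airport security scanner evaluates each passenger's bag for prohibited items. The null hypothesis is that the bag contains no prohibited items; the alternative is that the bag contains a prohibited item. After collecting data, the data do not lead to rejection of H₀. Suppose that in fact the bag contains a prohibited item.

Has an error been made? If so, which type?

Type II error

H₀ was not rejected, but H₀ is actually false.
Failing to reject a false null hypothesis is a Type II error (false negative).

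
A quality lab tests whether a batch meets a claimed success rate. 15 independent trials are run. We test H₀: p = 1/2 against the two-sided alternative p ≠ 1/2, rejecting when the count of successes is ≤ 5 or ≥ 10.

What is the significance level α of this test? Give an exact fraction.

309/1024

α = P(X ≤ 5 or X ≥ 10 | p = 1/2), X ~ Binomial(15, 1/2).
By symmetry, α = 2·P(X ≤ 5) = 2·(1 + 15 + 105 + 455 + 1365 + 3003)/32768 = 9888/32768 = 309/1024.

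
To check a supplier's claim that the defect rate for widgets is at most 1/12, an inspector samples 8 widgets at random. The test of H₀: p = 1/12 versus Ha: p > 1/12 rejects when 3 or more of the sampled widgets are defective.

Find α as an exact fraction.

3373913/143327232

Under H₀, X ~ Binomial(8, 1/12); the Type I error rate is P(X ≥ 3).
α = 1 − P(X ≤ 2) = 1 − 139953319/143327232 = 3373913/143327232.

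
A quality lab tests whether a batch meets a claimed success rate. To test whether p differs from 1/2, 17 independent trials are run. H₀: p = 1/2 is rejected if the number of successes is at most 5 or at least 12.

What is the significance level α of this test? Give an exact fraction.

The significance level is the null-hypothesis probability of the rejection region {≤5} ∪ {≥12}.
Each tail has probability (1 + 17 + 136 + 680 + 2380 + 6188)/131072; doubling gives α = 18804/131072 = 4701/32768.

4701/32768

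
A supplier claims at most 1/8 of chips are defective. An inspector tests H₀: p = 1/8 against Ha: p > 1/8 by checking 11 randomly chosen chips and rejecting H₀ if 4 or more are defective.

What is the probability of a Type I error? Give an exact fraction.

41842445/1073741824

Under H₀, X ~ Binomial(11, 1/8); the Type I error rate is P(X ≥ 4).
Via the complement, α = 1 − Σ_{j=0}^{3} C(11,j)(1/8)^j(7/8)^{11-j} = 41842445/1073741824.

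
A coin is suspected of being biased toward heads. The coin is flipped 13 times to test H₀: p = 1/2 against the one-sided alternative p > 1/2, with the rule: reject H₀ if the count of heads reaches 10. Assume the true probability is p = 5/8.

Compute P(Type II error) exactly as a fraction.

107331531597/137438953472

Under the alternative p = 5/8, Y ~ Binomial(13, 5/8); β is the probability the test does not reject, P(Y < 10).
Adding the binomial probabilities P(Y=0)+…+P(Y=9) at p = 5/8 gives 107331531597/137438953472.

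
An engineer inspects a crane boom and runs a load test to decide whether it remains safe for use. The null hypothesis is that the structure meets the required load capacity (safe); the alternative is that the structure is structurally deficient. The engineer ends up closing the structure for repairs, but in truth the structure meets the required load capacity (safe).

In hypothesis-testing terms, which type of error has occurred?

'Closing the structure for repairs' corresponds to rejecting H₀.
H₀ was rejected but H₀ is true — a Type I error (false positive).

Type I error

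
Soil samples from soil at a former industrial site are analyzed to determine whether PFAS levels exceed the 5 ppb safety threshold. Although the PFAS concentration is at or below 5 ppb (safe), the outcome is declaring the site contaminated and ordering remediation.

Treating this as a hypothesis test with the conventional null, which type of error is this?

The null hypothesis here is that the PFAS concentration is at or below 5 ppb (safe).
'Declaring the site contaminated and ordering remediation' corresponds to rejecting H₀.
H₀ was rejected but H₀ is true — a Type I error (false positive).

Type I error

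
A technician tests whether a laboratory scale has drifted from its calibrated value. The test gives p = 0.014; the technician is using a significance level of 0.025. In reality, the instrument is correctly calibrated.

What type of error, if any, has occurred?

The conventional null hypothesis is that the instrument is correctly calibrated.
Since p = 0.014 < α = 0.025, H₀ is rejected.
H₀ is true (actually the instrument is correctly calibrated).
Rejecting a true H₀ is a Type I error.

Type I error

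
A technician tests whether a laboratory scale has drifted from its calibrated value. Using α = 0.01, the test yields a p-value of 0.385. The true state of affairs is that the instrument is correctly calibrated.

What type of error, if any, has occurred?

No error — this is a correct decision.

The conventional null hypothesis is that the instrument is correctly calibrated.
Since p = 0.385 ≥ α = 0.01, H₀ is not rejected.
H₀ is true (actually the instrument is correctly calibrated).
The decision matches the true state — no error.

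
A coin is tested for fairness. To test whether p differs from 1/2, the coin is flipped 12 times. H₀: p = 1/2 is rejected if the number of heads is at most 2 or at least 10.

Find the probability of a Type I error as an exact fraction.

The significance level is the null-hypothesis probability of the rejection region {≤2} ∪ {≥10}.
The two tails are symmetric, so α = 2·(1 + 12 + 66)/2^12 = 158/4096 = 79/2048.

79/2048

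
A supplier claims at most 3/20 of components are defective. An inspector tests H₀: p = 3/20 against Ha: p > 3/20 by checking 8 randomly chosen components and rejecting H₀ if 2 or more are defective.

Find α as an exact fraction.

8776114407/25600000000

The significance level is the probability, assuming p = 3/20, of seeing 2 or more defectives in 8 draws.
Computing the lower-tail complement: 1 − 16823885593/25600000000 = 8776114407/25600000000.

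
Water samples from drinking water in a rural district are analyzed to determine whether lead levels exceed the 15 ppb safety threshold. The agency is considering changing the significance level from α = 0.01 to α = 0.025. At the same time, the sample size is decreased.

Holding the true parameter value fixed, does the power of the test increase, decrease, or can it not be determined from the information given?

The first change alone would make β decrease; the second alone would make β increase. Which effect dominates depends on the magnitudes, which are not given.
Since power = 1 − β, the effect on power is likewise indeterminate.

Cannot be determined from the information given.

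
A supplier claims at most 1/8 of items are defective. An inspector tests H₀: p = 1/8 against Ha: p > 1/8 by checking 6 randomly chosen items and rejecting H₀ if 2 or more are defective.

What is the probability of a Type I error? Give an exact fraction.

The significance level is the probability, assuming p = 1/8, of seeing 2 or more defectives in 6 draws.
Via the complement, α = 1 − Σ_{j=0}^{1} C(6,j)(1/8)^j(7/8)^{6-j} = 43653/262144.

43653/262144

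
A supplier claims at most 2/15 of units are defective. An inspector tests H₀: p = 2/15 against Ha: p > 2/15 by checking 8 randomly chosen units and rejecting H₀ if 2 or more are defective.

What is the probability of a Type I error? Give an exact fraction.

743183632/2562890625

α = P(reject H₀ | H₀ true) = P(K ≥ 2 | p = 2/15), K ~ Binomial(8, 2/15).
Computing the lower-tail complement: 1 − 1819706993/2562890625 = 743183632/2562890625.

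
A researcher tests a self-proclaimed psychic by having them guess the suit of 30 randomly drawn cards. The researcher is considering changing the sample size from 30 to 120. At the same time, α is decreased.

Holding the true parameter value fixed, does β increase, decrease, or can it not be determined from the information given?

The first change alone would make β decrease; the second alone would make β increase. Which effect dominates depends on the magnitudes, which are not given.

Cannot be determined from the information given.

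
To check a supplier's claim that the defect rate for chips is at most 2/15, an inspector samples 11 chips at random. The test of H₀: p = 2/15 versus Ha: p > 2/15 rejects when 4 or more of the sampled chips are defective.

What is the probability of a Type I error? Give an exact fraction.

Under H₀, X ~ Binomial(11, 2/15); the Type I error rate is P(X ≥ 4).
Computing the lower-tail complement: 1 − 548986775233/576650390625 = 27663615392/576650390625.

27663615392/576650390625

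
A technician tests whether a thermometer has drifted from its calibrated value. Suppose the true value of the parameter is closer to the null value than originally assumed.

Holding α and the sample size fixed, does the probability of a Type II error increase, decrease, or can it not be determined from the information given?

It increases.

A smaller departure from H₀ means the test statistic under Ha is distributed closer to where it would be under H₀; rejection becomes less likely.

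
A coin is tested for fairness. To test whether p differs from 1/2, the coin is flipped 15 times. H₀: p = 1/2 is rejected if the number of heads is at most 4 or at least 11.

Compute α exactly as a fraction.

1941/16384

The significance level is the null-hypothesis probability of the rejection region {≤4} ∪ {≥11}.
The two tails are symmetric, so α = 2·(1 + 15 + 105 + 455 + 1365)/2^15 = 3882/32768 = 1941/16384.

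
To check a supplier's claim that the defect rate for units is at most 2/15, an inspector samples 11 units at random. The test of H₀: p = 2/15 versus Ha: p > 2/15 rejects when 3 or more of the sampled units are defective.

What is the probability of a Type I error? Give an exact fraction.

2209953752/12814453125

Under H₀, S ~ Binomial(11, 2/15); the Type I error rate is P(S ≥ 3).
Computing the lower-tail complement: 1 − 10604499373/12814453125 = 2209953752/12814453125.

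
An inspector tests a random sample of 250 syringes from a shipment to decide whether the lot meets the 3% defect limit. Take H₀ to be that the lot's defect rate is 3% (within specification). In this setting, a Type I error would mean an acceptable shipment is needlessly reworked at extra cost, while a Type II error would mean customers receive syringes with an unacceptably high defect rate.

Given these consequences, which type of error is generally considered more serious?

Type II error

The Type II consequence (customers receive syringes with an unacceptably high defect rate) is more severe than the Type I consequence (an acceptable shipment is needlessly reworked at extra cost).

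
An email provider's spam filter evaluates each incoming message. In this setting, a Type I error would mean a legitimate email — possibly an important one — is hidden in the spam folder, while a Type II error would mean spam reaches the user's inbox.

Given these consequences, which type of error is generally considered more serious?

The Type I consequence (a legitimate email — possibly an important one — is hidden in the spam folder) is more severe than the Type II consequence (spam reaches the user's inbox).

Type I error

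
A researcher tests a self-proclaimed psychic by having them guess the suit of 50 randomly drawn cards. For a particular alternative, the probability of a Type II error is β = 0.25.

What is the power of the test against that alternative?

Power = 1 − β = 1 − 0.25 = 0.75.

0.75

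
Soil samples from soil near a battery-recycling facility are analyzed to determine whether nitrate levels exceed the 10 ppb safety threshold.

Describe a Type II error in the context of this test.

A Type II error would mean concluding that the nitrate concentration is at or below 10 ppb (safe) (or at least failing to establish that the nitrate concentration exceeds 10 ppb) when in fact the nitrate concentration exceeds 10 ppb.

With the conventional null hypothesis that the nitrate concentration is at or below 10 ppb (safe):
A Type II error is failing to reject H₀ when H₀ is false.
Here that means certifying the site as safe when actually the nitrate concentration exceeds 10 ppb.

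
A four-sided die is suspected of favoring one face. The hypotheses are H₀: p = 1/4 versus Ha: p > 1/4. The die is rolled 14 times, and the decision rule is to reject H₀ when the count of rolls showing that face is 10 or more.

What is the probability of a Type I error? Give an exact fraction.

Under H₀, Y ~ Binomial(14, 1/4), and α = P(Y ≥ 10).
P(Y ≥ 10) = Σ_{j=10}^{14} C(14,j)·(1/4)^j·(3/4)^{14-j} = 91771/268435456.

91771/268435456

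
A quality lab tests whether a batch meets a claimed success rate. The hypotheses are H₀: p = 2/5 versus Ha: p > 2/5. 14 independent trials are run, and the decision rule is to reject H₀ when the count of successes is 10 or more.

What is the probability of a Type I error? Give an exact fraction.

Under H₀, Y ~ Binomial(14, 2/5), and α = P(Y ≥ 10).
P(Y ≥ 10) = Σ_{j=10}^{14} C(14,j)·(2/5)^j·(3/5)^{14-j} = 21373952/1220703125.

21373952/1220703125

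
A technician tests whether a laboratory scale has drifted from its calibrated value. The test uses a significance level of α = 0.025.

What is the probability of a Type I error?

0.025

The significance level α is, by definition, the probability of a Type I error — P(reject H₀ | H₀ true).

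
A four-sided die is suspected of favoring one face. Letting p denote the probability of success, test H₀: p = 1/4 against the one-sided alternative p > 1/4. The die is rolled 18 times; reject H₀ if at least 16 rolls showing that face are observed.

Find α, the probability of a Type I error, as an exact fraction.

179/8589934592

The Type I error probability is α = P(X ≥ 16) computed under H₀, where X ~ Binomial(18, 1/4).
P(X ≥ 16) = Σ_{j=16}^{18} C(18,j)·(1/4)^j·(3/4)^{18-j} = 179/8589934592.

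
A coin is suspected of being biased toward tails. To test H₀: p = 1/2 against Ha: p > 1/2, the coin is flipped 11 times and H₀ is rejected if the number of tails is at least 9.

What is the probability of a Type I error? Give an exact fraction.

67/2048

Under H₀, Y ~ Binomial(11, 1/2), and α = P(Y ≥ 9).
That's C(11,9) + C(11,10) + C(11,11) over 2^11, i.e. (55 + 11 + 1)/2048 = 67/2048.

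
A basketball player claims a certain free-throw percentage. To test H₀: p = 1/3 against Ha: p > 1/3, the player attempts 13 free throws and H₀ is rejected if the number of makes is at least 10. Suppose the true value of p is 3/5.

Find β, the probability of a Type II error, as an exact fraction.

β = P(fail to reject H₀ | Ha true) = P(S ≤ 9 | p = 3/5), S ~ Binomial(13, 3/5).
Adding the binomial probabilities P(S=0)+…+P(S=9) at p = 3/5 gives 202983472/244140625.

202983472/244140625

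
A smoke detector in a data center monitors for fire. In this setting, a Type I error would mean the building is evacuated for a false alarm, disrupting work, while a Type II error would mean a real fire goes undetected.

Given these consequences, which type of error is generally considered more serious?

The Type II consequence (a real fire goes undetected) is more severe than the Type I consequence (the building is evacuated for a false alarm, disrupting work).

Type II error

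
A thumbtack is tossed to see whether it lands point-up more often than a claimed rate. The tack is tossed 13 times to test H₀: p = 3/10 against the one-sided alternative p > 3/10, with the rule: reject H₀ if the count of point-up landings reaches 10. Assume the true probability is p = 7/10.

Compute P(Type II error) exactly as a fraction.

579394354239/1000000000000

Under the alternative p = 7/10, X ~ Binomial(13, 7/10); β is the probability the test does not reject, P(X < 10).
Adding the binomial probabilities P(X=0)+…+P(X=9) at p = 7/10 gives 579394354239/1000000000000.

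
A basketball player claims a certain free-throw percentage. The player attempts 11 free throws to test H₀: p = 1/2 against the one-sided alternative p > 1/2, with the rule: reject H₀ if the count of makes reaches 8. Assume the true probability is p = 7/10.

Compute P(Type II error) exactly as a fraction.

A Type II error is failing to reject when Ha holds: with p = 7/10, β = P(X ≤ 7).
Adding the binomial probabilities P(X=0)+…+P(X=7) at p = 7/10 gives 1076094153/2500000000.

1076094153/2500000000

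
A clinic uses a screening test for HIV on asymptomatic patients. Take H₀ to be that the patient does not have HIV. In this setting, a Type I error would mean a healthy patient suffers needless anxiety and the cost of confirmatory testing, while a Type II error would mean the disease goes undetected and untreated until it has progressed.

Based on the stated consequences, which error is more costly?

Type II error

The Type II consequence (the disease goes undetected and untreated until it has progressed) is more severe than the Type I consequence (a healthy patient suffers needless anxiety and the cost of confirmatory testing).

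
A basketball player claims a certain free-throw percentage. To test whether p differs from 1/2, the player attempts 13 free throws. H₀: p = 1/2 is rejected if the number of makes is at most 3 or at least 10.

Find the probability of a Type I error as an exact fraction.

189/2048

The significance level is the null-hypothesis probability of the rejection region {≤3} ∪ {≥10}.
Each tail has probability (1 + 13 + 78 + 286)/8192; doubling gives α = 756/8192 = 189/2048.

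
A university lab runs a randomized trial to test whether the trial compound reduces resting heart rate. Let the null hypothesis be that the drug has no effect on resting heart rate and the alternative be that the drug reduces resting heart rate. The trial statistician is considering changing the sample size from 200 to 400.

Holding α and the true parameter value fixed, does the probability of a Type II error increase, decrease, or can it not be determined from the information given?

Increasing n separates the H₀ and Ha sampling distributions, so under Ha fewer outcomes land in the acceptance region.

It decreases.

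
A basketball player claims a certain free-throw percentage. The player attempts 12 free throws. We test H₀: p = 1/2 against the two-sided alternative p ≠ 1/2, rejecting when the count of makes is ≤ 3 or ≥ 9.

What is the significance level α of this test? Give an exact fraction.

299/2048

The significance level is the null-hypothesis probability of the rejection region {≤3} ∪ {≥9}.
Each tail has probability (1 + 12 + 66 + 220)/4096; doubling gives α = 598/4096 = 299/2048.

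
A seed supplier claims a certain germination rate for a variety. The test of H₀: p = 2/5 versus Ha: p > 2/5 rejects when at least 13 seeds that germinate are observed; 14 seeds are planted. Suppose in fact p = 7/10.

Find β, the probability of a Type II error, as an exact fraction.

95252438490057/100000000000000

β = P(fail to reject H₀ | Ha true) = P(S ≤ 12 | p = 7/10), S ~ Binomial(14, 7/10).
Equivalently, β = 1 − P(S ≥ 13) = 95252438490057/100000000000000.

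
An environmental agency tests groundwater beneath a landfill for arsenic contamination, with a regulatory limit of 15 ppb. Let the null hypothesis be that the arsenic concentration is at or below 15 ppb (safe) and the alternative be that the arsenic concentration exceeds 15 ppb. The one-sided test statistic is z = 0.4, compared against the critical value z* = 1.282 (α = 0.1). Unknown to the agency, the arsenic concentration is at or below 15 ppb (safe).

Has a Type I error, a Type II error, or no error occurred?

Since z = 0.4 ≤ z* = 1.282, H₀ is not rejected.
H₀ is true (actually the arsenic concentration is at or below 15 ppb (safe)).
The decision matches the true state — no error.

Neither — the decision is correct.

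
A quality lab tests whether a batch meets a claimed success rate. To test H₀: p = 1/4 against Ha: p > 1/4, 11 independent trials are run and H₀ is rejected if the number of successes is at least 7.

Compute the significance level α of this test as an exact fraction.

15857/2097152

The Type I error probability is α = P(X ≥ 7) computed under H₀, where X ~ Binomial(11, 1/4).
P(X ≥ 7) = Σ_{j=7}^{11} C(11,j)·(1/4)^j·(3/4)^{11-j} = 15857/2097152.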